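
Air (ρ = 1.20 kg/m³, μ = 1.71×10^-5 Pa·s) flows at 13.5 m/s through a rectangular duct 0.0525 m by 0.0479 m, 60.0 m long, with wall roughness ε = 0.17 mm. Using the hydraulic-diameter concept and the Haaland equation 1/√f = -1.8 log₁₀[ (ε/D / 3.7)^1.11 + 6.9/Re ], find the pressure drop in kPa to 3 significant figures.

Hydraulic diameter D_h = 4A/P = 4·(0.0525·0.0479)/(2·(0.0525+0.0479)) = 0.01006/0.2008 = 0.05009 m.
Re = ρVD_h/μ = 1.2·13.5·0.05009/1.71e-05 = 4.746e+04.
ε/D_h = 0.00017/0.05009 = 0.00339; Haaland gives 1/√f = -1.8 log₁₀[0.000425+0.000145] = 5.839, so f = 0.02933.
ΔP = f(L/D_h)(ρV²/2) = 0.02933·60/0.05009·109.3 = 3842 Pa.
ΔP = 3.84 kPa.

ΔP ≈ 3.84 kPa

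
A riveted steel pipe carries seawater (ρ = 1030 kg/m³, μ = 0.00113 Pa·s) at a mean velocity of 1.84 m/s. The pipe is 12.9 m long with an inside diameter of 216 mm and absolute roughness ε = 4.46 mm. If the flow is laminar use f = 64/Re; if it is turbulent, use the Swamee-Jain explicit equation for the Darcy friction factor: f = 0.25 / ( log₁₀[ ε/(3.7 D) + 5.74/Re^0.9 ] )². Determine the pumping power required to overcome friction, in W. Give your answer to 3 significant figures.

P ≈ 347 W

Reynolds number Re = ρVD/μ = 1030 · 1.84 · 0.216 / 0.00113 = 3.623e+05.
Re > 4000 → turbulent. Relative roughness ε/D = 0.00446/0.216 = 0.0206. Swamee-Jain: f = 0.25/(log₁₀[0.0206/3.7 + 5.74/3.623e+05^0.9])² = 0.25/(log₁₀[0.00558 + 5.7e-05])² = 0.25/(-2.249)² = 0.04943.
Darcy-Weisbach: ΔP = f(L/D)(ρV²/2) = 0.04943·(12.9/0.216)·(1030·1.84²/2) = 0.04943·59.72·1744 = 5147 Pa.
Q = V·A = 1.84·0.03664 = 0.06742 m³/s.
Pumping power P = QΔP = 0.06742·5147 = 347.0 W = 347 W.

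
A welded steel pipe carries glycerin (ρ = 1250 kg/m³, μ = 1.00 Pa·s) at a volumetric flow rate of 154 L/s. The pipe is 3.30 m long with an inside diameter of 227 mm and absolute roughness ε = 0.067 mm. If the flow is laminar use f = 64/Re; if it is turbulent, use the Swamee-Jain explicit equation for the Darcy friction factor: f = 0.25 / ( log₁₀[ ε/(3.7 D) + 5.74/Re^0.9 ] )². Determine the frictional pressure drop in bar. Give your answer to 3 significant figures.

ΔP ≈ 0.0780 bar

Q = 154 L/s = 154/1000 = 0.154 m³/s.
Cross-sectional area A = πD²/4 = π(0.227)²/4 = 0.04047 m²; mean velocity V = Q/A = 0.154/0.04047 = 3.805 m/s.
Reynolds number Re = ρVD/μ = 1250 · 3.805 · 0.227 / 1 = 1080.
Re < 2300 → laminar flow, so f = 64/Re = 64/1080 = 0.05927 (the turbulent correlation is not needed).
Darcy-Weisbach: ΔP = f(L/D)(ρV²/2) = 0.05927·(3.3/0.227)·(1250·3.805²/2) = 0.05927·14.54·9050 = 7798 Pa.
ΔP = 7798 Pa = 0.0780 bar.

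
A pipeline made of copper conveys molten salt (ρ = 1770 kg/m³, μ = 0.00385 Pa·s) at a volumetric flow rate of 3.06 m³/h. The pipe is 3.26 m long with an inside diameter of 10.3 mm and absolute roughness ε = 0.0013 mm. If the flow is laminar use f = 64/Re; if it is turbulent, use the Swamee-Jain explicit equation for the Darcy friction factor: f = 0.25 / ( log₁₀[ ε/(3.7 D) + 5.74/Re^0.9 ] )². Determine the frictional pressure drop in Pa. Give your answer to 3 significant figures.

Q = 3.06 m³/h = 3.06/3600 = 0.00085 m³/s.
Cross-sectional area A = πD²/4 = π(0.0103)²/4 = 8.332e-05 m²; mean velocity V = Q/A = 0.00085/8.332e-05 = 10.2 m/s.
Reynolds number Re = ρVD/μ = 1770 · 10.2 · 0.0103 / 0.00385 = 4.831e+04.
Re > 4000 → turbulent. Relative roughness ε/D = 1.3e-06/0.0103 = 0.000126. Swamee-Jain: f = 0.25/(log₁₀[0.000126/3.7 + 5.74/4.831e+04^0.9])² = 0.25/(log₁₀[3.41e-05 + 0.000349])² = 0.25/(-3.416)² = 0.02142.
Darcy-Weisbach: ΔP = f(L/D)(ρV²/2) = 0.02142·(3.26/0.0103)·(1770·10.2²/2) = 0.02142·316.5·9.21e+04 = 6.244e+05 Pa.

ΔP ≈ 624000 Pa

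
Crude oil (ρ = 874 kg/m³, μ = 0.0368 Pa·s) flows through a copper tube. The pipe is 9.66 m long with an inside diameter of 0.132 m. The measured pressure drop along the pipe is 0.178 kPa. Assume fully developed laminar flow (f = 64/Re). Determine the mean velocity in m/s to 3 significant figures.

For laminar flow, f = 64/Re with Re = ρVD/μ, so Darcy-Weisbach reduces to ΔP = 32μLV/D². Solving for V: V = ΔP·D²/(32μL) = 178·(0.132)²/(32·0.0368·9.66) = 0.2726 m/s.
Check: Re = ρVD/μ = 874·0.2726·0.132/0.0368 = 854.7 < 2300, so the laminar assumption holds.

V ≈ 0.273 m/s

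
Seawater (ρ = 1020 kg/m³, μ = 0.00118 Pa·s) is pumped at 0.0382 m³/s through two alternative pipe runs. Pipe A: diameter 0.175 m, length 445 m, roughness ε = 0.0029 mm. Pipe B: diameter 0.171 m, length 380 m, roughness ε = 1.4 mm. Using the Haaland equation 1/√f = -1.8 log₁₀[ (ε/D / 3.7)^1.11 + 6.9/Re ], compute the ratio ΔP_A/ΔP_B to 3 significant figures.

Pipe A: V = Q/A = 0.0382/0.02405 = 1.588 m/s; Re = 2.402e+05; ε/D = 1.66e-05; Haaland → f = 0.01508; ΔP_A = f(L/D)(ρV²/2) = 4.931e+04 Pa.
Pipe B: V = Q/A = 0.0382/0.02297 = 1.663 m/s; Re = 2.459e+05; ε/D = 0.00819; Haaland → f = 0.03579; ΔP_B = f(L/D)(ρV²/2) = 1.122e+05 Pa.
ΔP_A/ΔP_B = 4.931e+04/1.122e+05 = 0.439.

ΔP_A/ΔP_B ≈ 0.439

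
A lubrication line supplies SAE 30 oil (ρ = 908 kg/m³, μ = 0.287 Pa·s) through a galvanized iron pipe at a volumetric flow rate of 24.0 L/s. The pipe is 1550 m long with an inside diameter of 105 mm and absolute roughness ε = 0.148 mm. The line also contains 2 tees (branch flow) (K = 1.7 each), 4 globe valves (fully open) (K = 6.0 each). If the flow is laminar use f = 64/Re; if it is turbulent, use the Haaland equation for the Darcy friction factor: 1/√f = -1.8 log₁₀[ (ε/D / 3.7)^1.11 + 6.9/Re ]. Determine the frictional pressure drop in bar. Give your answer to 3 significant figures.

ΔP ≈ 36.7 bar

Q = 24.0 L/s = 24.0/1000 = 0.024 m³/s.
Cross-sectional area A = πD²/4 = π(0.105)²/4 = 0.008659 m²; mean velocity V = Q/A = 0.024/0.008659 = 2.772 m/s.
Reynolds number Re = ρVD/μ = 908 · 2.772 · 0.105 / 0.287 = 920.7.
Re < 2300 → laminar flow, so f = 64/Re = 64/920.7 = 0.06951 (the turbulent correlation is not needed).
Total minor-loss coefficient ΣK = 2·1.7 + 4·6 = 27.4.
ΔP = [f·L/D + ΣK]·(ρV²/2) = [0.06951·1550/0.105 + 27.4]·(908·2.772²/2) = [1026 + 27.4]·3488 = 3.674e+06 Pa.
ΔP = 3.674e+06 Pa = 36.7 bar.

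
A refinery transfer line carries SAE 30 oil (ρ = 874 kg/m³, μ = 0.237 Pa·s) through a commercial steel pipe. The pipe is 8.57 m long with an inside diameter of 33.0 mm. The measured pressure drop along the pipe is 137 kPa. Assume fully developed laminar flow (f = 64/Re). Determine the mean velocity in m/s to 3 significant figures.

For laminar flow, f = 64/Re with Re = ρVD/μ, so Darcy-Weisbach reduces to ΔP = 32μLV/D². Solving for V: V = ΔP·D²/(32μL) = 1.37e+05·(0.033)²/(32·0.237·8.57) = 2.295 m/s.
Check: Re = ρVD/μ = 874·2.295·0.033/0.237 = 279.3 < 2300, so the laminar assumption holds.

V ≈ 2.30 m/s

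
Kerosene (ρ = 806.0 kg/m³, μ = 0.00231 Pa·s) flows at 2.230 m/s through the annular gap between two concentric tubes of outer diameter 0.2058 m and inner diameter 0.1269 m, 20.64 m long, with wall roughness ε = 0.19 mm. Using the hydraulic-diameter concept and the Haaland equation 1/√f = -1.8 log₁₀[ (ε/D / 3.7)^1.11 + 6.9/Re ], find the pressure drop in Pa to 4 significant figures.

Hydraulic diameter D_h = 4A/P = D_o - D_i = 0.2058 - 0.1269 = 0.0789 m.
Re = ρVD_h/μ = 806·2.23·0.0789/0.00231 = 6.139e+04.
ε/D_h = 0.00019/0.0789 = 0.00241; Haaland gives 1/√f = -1.8 log₁₀[0.00029+0.000112] = 6.111, so f = 0.02678.
ΔP = f(L/D_h)(ρV²/2) = 0.02678·20.64/0.0789·2004 = 1.404e+04 Pa.

ΔP ≈ 14040 Pa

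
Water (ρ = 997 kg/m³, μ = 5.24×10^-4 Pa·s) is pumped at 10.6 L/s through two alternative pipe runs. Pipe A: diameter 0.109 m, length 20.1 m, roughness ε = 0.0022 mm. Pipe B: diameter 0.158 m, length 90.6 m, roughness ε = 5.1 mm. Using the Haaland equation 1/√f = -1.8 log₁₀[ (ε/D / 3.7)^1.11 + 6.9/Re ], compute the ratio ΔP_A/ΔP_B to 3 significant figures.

Pipe A: V = Q/A = 0.0106/0.009331 = 1.136 m/s; Re = 2.356e+05; ε/D = 2.02e-05; Haaland → f = 0.01516; ΔP_A = f(L/D)(ρV²/2) = 1798 Pa.
Pipe B: V = Q/A = 0.0106/0.01961 = 0.5406 m/s; Re = 1.625e+05; ε/D = 0.0323; Haaland → f = 0.05925; ΔP_B = f(L/D)(ρV²/2) = 4951 Pa.
ΔP_A/ΔP_B = 1798/4951 = 0.363.

ΔP_A/ΔP_B ≈ 0.363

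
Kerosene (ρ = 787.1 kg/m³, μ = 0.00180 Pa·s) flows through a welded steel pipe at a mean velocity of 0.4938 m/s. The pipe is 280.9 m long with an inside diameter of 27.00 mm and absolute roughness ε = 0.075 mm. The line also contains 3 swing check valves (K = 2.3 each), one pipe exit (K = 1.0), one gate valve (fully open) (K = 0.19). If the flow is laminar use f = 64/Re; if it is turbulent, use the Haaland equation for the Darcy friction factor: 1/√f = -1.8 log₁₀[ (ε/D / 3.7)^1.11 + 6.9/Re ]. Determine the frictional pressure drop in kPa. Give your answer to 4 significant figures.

Reynolds number Re = ρVD/μ = 787.1 · 0.4938 · 0.027 / 0.0018 = 5830.
Re > 4000 → turbulent. Relative roughness ε/D = 7.5e-05/0.027 = 0.00278. Haaland: 1/√f = -1.8 log₁₀[(0.00278/3.7)^1.11 + 6.9/5830] = -1.8 log₁₀[0.00034 + 0.00118] = 5.071, so f = 0.03889.
Total minor-loss coefficient ΣK = 3·2.3 + 1·1 + 1·0.19 = 8.09.
ΔP = [f·L/D + ΣK]·(ρV²/2) = [0.03889·280.9/0.027 + 8.09]·(787.1·0.4938²/2) = [404.6 + 8.09]·95.96 = 3.96e+04 Pa.
ΔP = 3.96e+04 Pa = 39.60 kPa.

ΔP ≈ 39.60 kPa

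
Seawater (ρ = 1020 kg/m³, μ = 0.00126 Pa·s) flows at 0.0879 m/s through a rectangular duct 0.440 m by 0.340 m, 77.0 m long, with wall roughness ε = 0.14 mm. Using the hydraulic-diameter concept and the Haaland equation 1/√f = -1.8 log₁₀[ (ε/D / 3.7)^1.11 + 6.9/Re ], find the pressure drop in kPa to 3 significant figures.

ΔP ≈ 0.0195 kPa

Hydraulic diameter D_h = 4A/P = 4·(0.44·0.34)/(2·(0.44+0.34)) = 0.5984/1.56 = 0.3836 m.
Re = ρVD_h/μ = 1020·0.0879·0.3836/0.00126 = 2.73e+04.
ε/D_h = 0.00014/0.3836 = 0.000365; Haaland gives 1/√f = -1.8 log₁₀[3.58e-05+0.000253] = 6.372, so f = 0.02463.
ΔP = f(L/D_h)(ρV²/2) = 0.02463·77/0.3836·3.94 = 19.48 Pa.
ΔP = 0.0195 kPa.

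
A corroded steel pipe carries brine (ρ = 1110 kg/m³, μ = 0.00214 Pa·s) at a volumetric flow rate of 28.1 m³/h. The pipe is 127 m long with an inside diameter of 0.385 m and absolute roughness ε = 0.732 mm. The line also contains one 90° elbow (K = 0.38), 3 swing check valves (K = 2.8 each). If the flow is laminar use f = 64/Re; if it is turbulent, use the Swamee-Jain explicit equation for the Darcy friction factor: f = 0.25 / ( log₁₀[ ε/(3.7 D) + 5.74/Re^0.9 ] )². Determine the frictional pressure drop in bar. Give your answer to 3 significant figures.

ΔP ≈ 4.83×10^-4 bar

Q = 28.1 m³/h = 28.1/3600 = 0.007806 m³/s.
Cross-sectional area A = πD²/4 = π(0.385)²/4 = 0.1164 m²; mean velocity V = Q/A = 0.007806/0.1164 = 0.06705 m/s.
Reynolds number Re = ρVD/μ = 1110 · 0.06705 · 0.385 / 0.00214 = 1.339e+04.
Re > 4000 → turbulent. Relative roughness ε/D = 0.000732/0.385 = 0.0019. Swamee-Jain: f = 0.25/(log₁₀[0.0019/3.7 + 5.74/1.339e+04^0.9])² = 0.25/(log₁₀[0.000514 + 0.00111])² = 0.25/(-2.79)² = 0.03212.
Total minor-loss coefficient ΣK = 1·0.38 + 3·2.8 = 8.78.
ΔP = [f·L/D + ΣK]·(ρV²/2) = [0.03212·127/0.385 + 8.78]·(1110·0.06705²/2) = [10.6 + 8.78]·2.495 = 48.34 Pa.
ΔP = 48.34 Pa = 4.83×10^-4 bar.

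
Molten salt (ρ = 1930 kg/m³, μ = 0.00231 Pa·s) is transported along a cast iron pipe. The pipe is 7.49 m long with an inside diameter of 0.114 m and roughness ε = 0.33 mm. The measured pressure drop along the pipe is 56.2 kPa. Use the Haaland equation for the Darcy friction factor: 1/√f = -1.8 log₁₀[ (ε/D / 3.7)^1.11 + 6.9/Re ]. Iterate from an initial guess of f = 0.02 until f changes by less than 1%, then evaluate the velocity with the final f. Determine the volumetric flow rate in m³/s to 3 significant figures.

Rearranging Darcy-Weisbach: V = √(2·ΔP·D/(f·L·ρ)). With ε/D = 0.00033/0.114 = 0.00289, iterate starting from f = 0.02:
  f = 0.02 → V = √(2·5.62e+04·0.114/(0.02·7.49·1930)) = 6.657 m/s; Re = ρVD/μ = 6.341e+05; f → 0.02615
  f = 0.02615 → V = 5.822 m/s; Re = 5.545e+05; f → 0.02618
Converged (Δf/f < 1%). With the final f = 0.02618: V = √(2·5.62e+04·0.114/(0.02618·7.49·1930)) = 5.819 m/s.
Q = V·A = 5.819·(π/4·0.114²) = 0.05939 m³/s = 0.0594 m³/s.

Q ≈ 0.0594 m³/s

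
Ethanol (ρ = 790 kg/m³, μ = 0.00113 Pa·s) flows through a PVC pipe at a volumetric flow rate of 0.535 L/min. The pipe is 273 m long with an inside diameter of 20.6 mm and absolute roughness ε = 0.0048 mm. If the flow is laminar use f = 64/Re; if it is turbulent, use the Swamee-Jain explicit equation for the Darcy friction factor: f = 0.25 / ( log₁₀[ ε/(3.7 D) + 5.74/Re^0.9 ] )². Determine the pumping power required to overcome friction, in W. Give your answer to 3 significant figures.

Q = 0.535 L/min = 0.535/60000 = 8.917e-06 m³/s.
Cross-sectional area A = πD²/4 = π(0.0206)²/4 = 0.0003333 m²; mean velocity V = Q/A = 8.917e-06/0.0003333 = 0.02675 m/s.
Reynolds number Re = ρVD/μ = 790 · 0.02675 · 0.0206 / 0.00113 = 385.3.
Re < 2300 → laminar flow, so f = 64/Re = 64/385.3 = 0.1661 (the turbulent correlation is not needed).
Darcy-Weisbach: ΔP = f(L/D)(ρV²/2) = 0.1661·(273/0.0206)·(790·0.02675²/2) = 0.1661·1.325e+04·0.2827 = 622.4 Pa.
Pumping power P = QΔP = 8.917e-06·622.4 = 0.005549 W = 0.00555 W.

P ≈ 0.00555 W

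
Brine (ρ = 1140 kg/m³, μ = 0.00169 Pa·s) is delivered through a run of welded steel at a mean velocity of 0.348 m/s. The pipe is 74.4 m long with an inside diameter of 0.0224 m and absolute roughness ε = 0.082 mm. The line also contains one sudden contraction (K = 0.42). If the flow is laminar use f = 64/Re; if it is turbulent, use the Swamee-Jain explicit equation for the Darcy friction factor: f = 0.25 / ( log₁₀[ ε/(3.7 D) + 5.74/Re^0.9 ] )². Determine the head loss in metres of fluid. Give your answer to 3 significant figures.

h_f ≈ 0.858 m

Reynolds number Re = ρVD/μ = 1140 · 0.348 · 0.0224 / 0.00169 = 5258.
Re > 4000 → turbulent. Relative roughness ε/D = 8.2e-05/0.0224 = 0.00366. Swamee-Jain: f = 0.25/(log₁₀[0.00366/3.7 + 5.74/5258^0.9])² = 0.25/(log₁₀[0.000989 + 0.00257])² = 0.25/(-2.448)² = 0.0417.
Total minor-loss coefficient ΣK = 1·0.42 = 0.42.
ΔP = [f·L/D + ΣK]·(ρV²/2) = [0.0417·74.4/0.0224 + 0.42]·(1140·0.348²/2) = [138.5 + 0.42]·69.03 = 9590 Pa.
Head loss h_f = ΔP/(ρg) = 9590/(1140·9.81) = 0.858 m.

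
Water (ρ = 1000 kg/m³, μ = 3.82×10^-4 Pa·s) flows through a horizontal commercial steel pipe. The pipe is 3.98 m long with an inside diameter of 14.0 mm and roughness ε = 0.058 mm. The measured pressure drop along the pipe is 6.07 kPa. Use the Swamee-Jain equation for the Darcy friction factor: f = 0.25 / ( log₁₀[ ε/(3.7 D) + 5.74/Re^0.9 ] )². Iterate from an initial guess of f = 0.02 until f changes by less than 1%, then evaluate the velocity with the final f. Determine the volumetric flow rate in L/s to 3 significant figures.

Rearranging Darcy-Weisbach: V = √(2·ΔP·D/(f·L·ρ)). With ε/D = 5.8e-05/0.014 = 0.00414, iterate starting from f = 0.02:
  f = 0.02 → V = √(2·6070·0.014/(0.02·3.98·1000)) = 1.461 m/s; Re = ρVD/μ = 5.355e+04; f → 0.03095
  f = 0.03095 → V = 1.175 m/s; Re = 4.305e+04; f → 0.0314
  f = 0.0314 → V = 1.166 m/s; Re = 4.274e+04; f → 0.03141
Converged (Δf/f < 1%). With the final f = 0.03141: V = √(2·6070·0.014/(0.03141·3.98·1000)) = 1.166 m/s.
Q = V·A = 1.166·(π/4·0.014²) = 0.0001795 m³/s = 0.179 L/s.

Q ≈ 0.179 L/s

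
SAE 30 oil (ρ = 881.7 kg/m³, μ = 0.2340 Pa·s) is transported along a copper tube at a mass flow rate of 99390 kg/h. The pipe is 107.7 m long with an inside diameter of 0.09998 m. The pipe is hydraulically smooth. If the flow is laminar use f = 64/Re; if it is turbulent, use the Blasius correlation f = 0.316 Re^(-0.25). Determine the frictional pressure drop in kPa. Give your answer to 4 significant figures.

ṁ = 99390 kg/h = 99390/3600 = 27.61 kg/s.
A = πD²/4 = π(0.09998)²/4 = 0.007851 m²; mean velocity V = ṁ/(ρA) = 27.61/(881.7 · 0.007851) = 3.988 m/s.
Reynolds number Re = ρVD/μ = 881.7 · 3.988 · 0.09998 / 0.234 = 1503.
Re < 2300 → laminar flow, so f = 64/Re = 64/1503 = 0.0426 (the turbulent correlation is not needed).
Darcy-Weisbach: ΔP = f(L/D)(ρV²/2) = 0.0426·(107.7/0.09998)·(881.7·3.988²/2) = 0.0426·1077·7013 = 3.218e+05 Pa.
ΔP = 3.218e+05 Pa = 321.8 kPa.

ΔP ≈ 321.8 kPa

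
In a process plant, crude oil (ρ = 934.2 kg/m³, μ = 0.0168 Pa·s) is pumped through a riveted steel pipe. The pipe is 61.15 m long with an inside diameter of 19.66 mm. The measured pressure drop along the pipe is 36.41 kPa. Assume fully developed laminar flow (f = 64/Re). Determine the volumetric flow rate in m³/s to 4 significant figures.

Q ≈ 1.300×10^-4 m³/s

For laminar flow, f = 64/Re with Re = ρVD/μ, so Darcy-Weisbach reduces to ΔP = 32μLV/D². Solving for V: V = ΔP·D²/(32μL) = 3.641e+04·(0.01966)²/(32·0.0168·61.15) = 0.4281 m/s.
Check: Re = ρVD/μ = 934.2·0.4281·0.01966/0.0168 = 468 < 2300, so the laminar assumption holds.
Q = V·A = 0.4281·(π/4·0.01966²) = 0.00013 m³/s = 1.300×10^-4 m³/s.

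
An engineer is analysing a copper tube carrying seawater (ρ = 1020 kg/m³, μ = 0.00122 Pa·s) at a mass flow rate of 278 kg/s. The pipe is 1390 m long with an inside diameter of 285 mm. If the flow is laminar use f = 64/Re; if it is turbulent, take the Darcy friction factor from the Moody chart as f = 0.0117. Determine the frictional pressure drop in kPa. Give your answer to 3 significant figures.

A = πD²/4 = π(0.285)²/4 = 0.06379 m²; mean velocity V = ṁ/(ρA) = 278/(1020 · 0.06379) = 4.272 m/s.
Reynolds number Re = ρVD/μ = 1020 · 4.272 · 0.285 / 0.00122 = 1.018e+06.
Re > 4000 → turbulent; use the Moody-chart value f = 0.0117.
Darcy-Weisbach: ΔP = f(L/D)(ρV²/2) = 0.0117·(1390/0.285)·(1020·4.272²/2) = 0.0117·4877·9309 = 5.312e+05 Pa.
ΔP = 5.312e+05 Pa = 531 kPa.

ΔP ≈ 531 kPa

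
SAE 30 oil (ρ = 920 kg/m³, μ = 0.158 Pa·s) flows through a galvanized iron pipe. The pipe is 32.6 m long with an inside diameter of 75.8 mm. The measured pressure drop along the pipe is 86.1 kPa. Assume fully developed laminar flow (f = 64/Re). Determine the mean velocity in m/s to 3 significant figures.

V ≈ 3.00 m/s

For laminar flow, f = 64/Re with Re = ρVD/μ, so Darcy-Weisbach reduces to ΔP = 32μLV/D². Solving for V: V = ΔP·D²/(32μL) = 8.61e+04·(0.0758)²/(32·0.158·32.6) = 3.001 m/s.
Check: Re = ρVD/μ = 920·3.001·0.0758/0.158 = 1325 < 2300, so the laminar assumption holds.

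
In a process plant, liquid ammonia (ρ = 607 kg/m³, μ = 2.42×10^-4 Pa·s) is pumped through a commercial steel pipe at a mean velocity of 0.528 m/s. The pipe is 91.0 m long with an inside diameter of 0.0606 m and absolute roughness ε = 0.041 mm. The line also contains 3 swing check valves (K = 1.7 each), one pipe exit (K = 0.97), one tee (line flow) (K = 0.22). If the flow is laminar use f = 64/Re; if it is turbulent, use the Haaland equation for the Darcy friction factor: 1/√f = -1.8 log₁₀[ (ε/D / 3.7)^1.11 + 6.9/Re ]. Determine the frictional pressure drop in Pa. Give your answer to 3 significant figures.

Reynolds number Re = ρVD/μ = 607 · 0.528 · 0.0606 / 0.000242 = 8.026e+04.
Re > 4000 → turbulent. Relative roughness ε/D = 4.1e-05/0.0606 = 0.000677. Haaland: 1/√f = -1.8 log₁₀[(0.000677/3.7)^1.11 + 6.9/8.026e+04] = -1.8 log₁₀[7.09e-05 + 8.6e-05] = 6.848, so f = 0.02133.
Total minor-loss coefficient ΣK = 3·1.7 + 1·0.97 + 1·0.22 = 6.29.
ΔP = [f·L/D + ΣK]·(ρV²/2) = [0.02133·91/0.0606 + 6.29]·(607·0.528²/2) = [32.02 + 6.29]·84.61 = 3242 Pa.

ΔP ≈ 3240 Pa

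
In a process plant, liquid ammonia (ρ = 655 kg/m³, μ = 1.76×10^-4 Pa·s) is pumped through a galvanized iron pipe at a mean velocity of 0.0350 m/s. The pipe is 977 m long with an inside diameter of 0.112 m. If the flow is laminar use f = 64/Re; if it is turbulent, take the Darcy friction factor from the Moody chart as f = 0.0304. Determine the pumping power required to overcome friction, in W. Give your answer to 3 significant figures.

P ≈ 0.0367 W

Reynolds number Re = ρVD/μ = 655 · 0.035 · 0.112 / 0.000176 = 1.459e+04.
Re > 4000 → turbulent; use the Moody-chart value f = 0.0304.
Darcy-Weisbach: ΔP = f(L/D)(ρV²/2) = 0.0304·(977/0.112)·(655·0.035²/2) = 0.0304·8723·0.4012 = 106.4 Pa.
Q = V·A = 0.035·0.009852 = 0.0003448 m³/s.
Pumping power P = QΔP = 0.0003448·106.4 = 0.03669 W = 0.0367 W.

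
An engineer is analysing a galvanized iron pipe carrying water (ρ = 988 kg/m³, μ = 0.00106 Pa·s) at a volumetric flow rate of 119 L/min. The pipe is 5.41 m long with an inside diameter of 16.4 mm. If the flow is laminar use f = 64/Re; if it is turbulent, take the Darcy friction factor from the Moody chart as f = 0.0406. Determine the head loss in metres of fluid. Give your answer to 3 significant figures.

Q = 119 L/min = 119/60000 = 0.001983 m³/s.
Cross-sectional area A = πD²/4 = π(0.0164)²/4 = 0.0002112 m²; mean velocity V = Q/A = 0.001983/0.0002112 = 9.389 m/s.
Reynolds number Re = ρVD/μ = 988 · 9.389 · 0.0164 / 0.00106 = 1.435e+05.
Re > 4000 → turbulent; use the Moody-chart value f = 0.0406.
Darcy-Weisbach: ΔP = f(L/D)(ρV²/2) = 0.0406·(5.41/0.0164)·(988·9.389²/2) = 0.0406·329.9·4.355e+04 = 5.832e+05 Pa.
Head loss h_f = ΔP/(ρg) = 5.832e+05/(988·9.81) = 60.2 m.

h_f ≈ 60.2 m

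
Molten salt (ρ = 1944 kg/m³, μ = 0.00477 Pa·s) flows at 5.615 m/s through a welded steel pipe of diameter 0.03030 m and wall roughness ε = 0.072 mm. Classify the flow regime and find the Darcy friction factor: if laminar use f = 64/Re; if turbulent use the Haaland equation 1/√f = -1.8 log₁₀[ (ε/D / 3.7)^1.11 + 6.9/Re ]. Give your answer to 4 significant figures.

Re = ρVD/μ = 1944·5.615·0.0303/0.00477 = 6.934e+04.
Re > 4000 → turbulent. ε/D = 7.2e-05/0.0303 = 0.00238; Haaland: 1/√f = -1.8 log₁₀[0.000286 + 9.95e-05] = 6.145, so f = 0.02648.

f ≈ 0.02648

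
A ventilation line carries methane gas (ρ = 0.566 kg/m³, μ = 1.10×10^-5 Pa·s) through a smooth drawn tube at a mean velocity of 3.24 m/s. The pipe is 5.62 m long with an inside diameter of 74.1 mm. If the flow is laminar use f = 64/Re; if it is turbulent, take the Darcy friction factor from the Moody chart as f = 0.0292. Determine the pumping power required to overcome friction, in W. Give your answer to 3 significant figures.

Reynolds number Re = ρVD/μ = 0.566 · 3.24 · 0.0741 / 1.1e-05 = 1.235e+04.
Re > 4000 → turbulent; use the Moody-chart value f = 0.0292.
Darcy-Weisbach: ΔP = f(L/D)(ρV²/2) = 0.0292·(5.62/0.0741)·(0.566·3.24²/2) = 0.0292·75.84·2.971 = 6.579 Pa.
Q = V·A = 3.24·0.004312 = 0.01397 m³/s.
Pumping power P = QΔP = 0.01397·6.579 = 0.09193 W = 0.0919 W.

P ≈ 0.0919 W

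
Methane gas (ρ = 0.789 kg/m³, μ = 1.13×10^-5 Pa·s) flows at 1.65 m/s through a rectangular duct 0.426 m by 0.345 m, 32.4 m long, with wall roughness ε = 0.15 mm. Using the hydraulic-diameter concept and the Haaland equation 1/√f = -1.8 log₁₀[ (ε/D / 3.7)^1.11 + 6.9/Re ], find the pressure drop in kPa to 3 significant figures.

ΔP ≈ 0.00205 kPa

Hydraulic diameter D_h = 4A/P = 4·(0.426·0.345)/(2·(0.426+0.345)) = 0.5879/1.542 = 0.3812 m.
Re = ρVD_h/μ = 0.789·1.65·0.3812/1.13e-05 = 4.392e+04.
ε/D_h = 0.00015/0.3812 = 0.000393; Haaland gives 1/√f = -1.8 log₁₀[3.89e-05+0.000157] = 6.674, so f = 0.02245.
ΔP = f(L/D_h)(ρV²/2) = 0.02245·32.4/0.3812·1.074 = 2.049 Pa.
ΔP = 0.00205 kPa.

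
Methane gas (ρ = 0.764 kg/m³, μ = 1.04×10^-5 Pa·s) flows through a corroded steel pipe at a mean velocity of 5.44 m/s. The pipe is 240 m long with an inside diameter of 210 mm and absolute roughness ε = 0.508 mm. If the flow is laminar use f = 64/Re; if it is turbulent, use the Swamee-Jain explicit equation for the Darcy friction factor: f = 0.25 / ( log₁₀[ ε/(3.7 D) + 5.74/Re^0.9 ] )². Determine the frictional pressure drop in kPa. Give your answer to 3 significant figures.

Reynolds number Re = ρVD/μ = 0.764 · 5.44 · 0.21 / 1.04e-05 = 8.392e+04.
Re > 4000 → turbulent. Relative roughness ε/D = 0.000508/0.21 = 0.00242. Swamee-Jain: f = 0.25/(log₁₀[0.00242/3.7 + 5.74/8.392e+04^0.9])² = 0.25/(log₁₀[0.000654 + 0.000213])² = 0.25/(-3.062)² = 0.02666.
Darcy-Weisbach: ΔP = f(L/D)(ρV²/2) = 0.02666·(240/0.21)·(0.764·5.44²/2) = 0.02666·1143·11.3 = 344.4 Pa.
ΔP = 344.4 Pa = 0.344 kPa.

ΔP ≈ 0.344 kPa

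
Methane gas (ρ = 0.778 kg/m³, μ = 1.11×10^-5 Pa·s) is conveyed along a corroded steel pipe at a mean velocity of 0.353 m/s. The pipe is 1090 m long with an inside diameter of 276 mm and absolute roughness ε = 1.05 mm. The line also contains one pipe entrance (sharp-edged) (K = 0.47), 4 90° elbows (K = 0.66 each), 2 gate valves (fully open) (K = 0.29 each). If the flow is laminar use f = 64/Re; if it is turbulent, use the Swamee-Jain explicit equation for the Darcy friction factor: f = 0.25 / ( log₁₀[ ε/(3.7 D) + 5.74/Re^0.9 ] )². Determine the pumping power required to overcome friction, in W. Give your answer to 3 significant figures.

P ≈ 0.164 W

Reynolds number Re = ρVD/μ = 0.778 · 0.353 · 0.276 / 1.11e-05 = 6829.
Re > 4000 → turbulent. Relative roughness ε/D = 0.00105/0.276 = 0.0038. Swamee-Jain: f = 0.25/(log₁₀[0.0038/3.7 + 5.74/6829^0.9])² = 0.25/(log₁₀[0.00103 + 0.00203])² = 0.25/(-2.514)² = 0.03955.
Total minor-loss coefficient ΣK = 1·0.47 + 4·0.66 + 2·0.29 = 3.69.
ΔP = [f·L/D + ΣK]·(ρV²/2) = [0.03955·1090/0.276 + 3.69]·(0.778·0.353²/2) = [156.2 + 3.69]·0.04847 = 7.75 Pa.
Q = V·A = 0.353·0.05983 = 0.02112 m³/s.
Pumping power P = QΔP = 0.02112·7.75 = 0.1637 W = 0.164 W.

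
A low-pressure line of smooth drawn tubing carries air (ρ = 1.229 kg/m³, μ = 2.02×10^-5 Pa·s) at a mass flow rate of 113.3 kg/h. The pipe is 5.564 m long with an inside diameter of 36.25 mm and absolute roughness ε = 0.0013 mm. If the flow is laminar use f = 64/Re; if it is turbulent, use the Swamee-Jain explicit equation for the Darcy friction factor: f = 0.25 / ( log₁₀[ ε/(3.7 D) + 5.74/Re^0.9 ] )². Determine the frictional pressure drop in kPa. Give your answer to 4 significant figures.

ṁ = 113.3 kg/h = 113.3/3600 = 0.03147 kg/s.
A = πD²/4 = π(0.03625)²/4 = 0.001032 m²; mean velocity V = ṁ/(ρA) = 0.03147/(1.229 · 0.001032) = 24.81 m/s.
Reynolds number Re = ρVD/μ = 1.229 · 24.81 · 0.03625 / 2.02e-05 = 5.472e+04.
Re > 4000 → turbulent. Relative roughness ε/D = 1.3e-06/0.03625 = 3.59e-05. Swamee-Jain: f = 0.25/(log₁₀[3.59e-05/3.7 + 5.74/5.472e+04^0.9])² = 0.25/(log₁₀[9.69e-06 + 0.000312])² = 0.25/(-3.492)² = 0.0205.
Darcy-Weisbach: ΔP = f(L/D)(ρV²/2) = 0.0205·(5.564/0.03625)·(1.229·24.81²/2) = 0.0205·153.5·378.3 = 1190 Pa.
ΔP = 1190 Pa = 1.190 kPa.

ΔP ≈ 1.190 kPa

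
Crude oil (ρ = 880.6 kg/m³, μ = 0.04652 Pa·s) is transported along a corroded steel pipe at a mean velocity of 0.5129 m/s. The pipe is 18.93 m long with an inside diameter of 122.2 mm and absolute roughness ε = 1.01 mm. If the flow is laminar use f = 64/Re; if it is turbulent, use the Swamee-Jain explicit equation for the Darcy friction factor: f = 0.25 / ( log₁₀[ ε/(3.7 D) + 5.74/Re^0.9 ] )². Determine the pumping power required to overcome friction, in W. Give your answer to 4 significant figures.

P ≈ 5.822 W

Reynolds number Re = ρVD/μ = 880.6 · 0.5129 · 0.1222 / 0.0465 = 1186.
Re < 2300 → laminar flow, so f = 64/Re = 64/1186 = 0.05394 (the turbulent correlation is not needed).
Darcy-Weisbach: ΔP = f(L/D)(ρV²/2) = 0.05394·(18.93/0.1222)·(880.6·0.5129²/2) = 0.05394·154.9·115.8 = 967.9 Pa.
Q = V·A = 0.5129·0.01173 = 0.006015 m³/s.
Pumping power P = QΔP = 0.006015·967.9 = 5.8223 W = 5.822 W.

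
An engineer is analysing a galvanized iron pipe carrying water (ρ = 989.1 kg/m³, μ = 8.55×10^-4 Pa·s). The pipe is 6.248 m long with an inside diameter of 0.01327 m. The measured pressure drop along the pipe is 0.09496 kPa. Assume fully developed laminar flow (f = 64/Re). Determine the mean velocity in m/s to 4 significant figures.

V ≈ 0.09782 m/s

For laminar flow, f = 64/Re with Re = ρVD/μ, so Darcy-Weisbach reduces to ΔP = 32μLV/D². Solving for V: V = ΔP·D²/(32μL) = 94.96·(0.01327)²/(32·0.000855·6.248) = 0.09782 m/s.
Check: Re = ρVD/μ = 989.1·0.09782·0.01327/0.000855 = 1502 < 2300, so the laminar assumption holds.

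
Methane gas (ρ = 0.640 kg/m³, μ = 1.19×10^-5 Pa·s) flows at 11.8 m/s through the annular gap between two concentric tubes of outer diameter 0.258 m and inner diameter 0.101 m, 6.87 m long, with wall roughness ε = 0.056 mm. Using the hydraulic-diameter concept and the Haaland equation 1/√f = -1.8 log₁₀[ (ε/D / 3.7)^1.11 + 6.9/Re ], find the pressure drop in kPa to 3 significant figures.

ΔP ≈ 0.0379 kPa

Hydraulic diameter D_h = 4A/P = D_o - D_i = 0.258 - 0.101 = 0.157 m.
Re = ρVD_h/μ = 0.64·11.8·0.157/1.19e-05 = 9.964e+04.
ε/D_h = 5.6e-05/0.157 = 0.000357; Haaland gives 1/√f = -1.8 log₁₀[3.49e-05+6.93e-05] = 7.168, so f = 0.01946.
ΔP = f(L/D_h)(ρV²/2) = 0.01946·6.87/0.157·44.56 = 37.94 Pa.
ΔP = 0.0379 kPa.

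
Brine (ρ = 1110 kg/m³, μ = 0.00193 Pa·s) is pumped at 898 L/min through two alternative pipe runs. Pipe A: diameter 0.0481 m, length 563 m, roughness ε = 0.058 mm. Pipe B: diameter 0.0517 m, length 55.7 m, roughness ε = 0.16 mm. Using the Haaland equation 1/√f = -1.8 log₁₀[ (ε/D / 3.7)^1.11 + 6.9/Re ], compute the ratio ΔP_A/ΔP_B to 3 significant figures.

ΔP_A/ΔP_B ≈ 11.6

Pipe A: V = Q/A = 0.01497/0.001817 = 8.237 m/s; Re = 2.279e+05; ε/D = 0.00121; Haaland → f = 0.02157; ΔP_A = f(L/D)(ρV²/2) = 9.507e+06 Pa.
Pipe B: V = Q/A = 0.01497/0.002099 = 7.129 m/s; Re = 2.12e+05; ε/D = 0.00309; Haaland → f = 0.027; ΔP_B = f(L/D)(ρV²/2) = 8.207e+05 Pa.
ΔP_A/ΔP_B = 9.507e+06/8.207e+05 = 11.6.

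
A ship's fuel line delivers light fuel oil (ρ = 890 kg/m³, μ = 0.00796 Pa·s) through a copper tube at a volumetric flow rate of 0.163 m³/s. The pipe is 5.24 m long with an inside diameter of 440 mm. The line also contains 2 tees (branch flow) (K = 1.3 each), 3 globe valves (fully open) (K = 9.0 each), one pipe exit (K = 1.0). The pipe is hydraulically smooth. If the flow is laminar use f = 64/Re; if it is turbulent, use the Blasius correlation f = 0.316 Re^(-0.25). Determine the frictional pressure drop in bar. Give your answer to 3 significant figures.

Cross-sectional area A = πD²/4 = π(0.44)²/4 = 0.1521 m²; mean velocity V = Q/A = 0.163/0.1521 = 1.072 m/s.
Reynolds number Re = ρVD/μ = 890 · 1.072 · 0.44 / 0.00796 = 5.274e+04.
Re > 4000 → turbulent. Smooth-pipe (Blasius): f = 0.316 Re^(-0.25) = 0.316/(5.274e+04)^0.25 = 0.02085.
Total minor-loss coefficient ΣK = 2·1.3 + 3·9 + 1·1 = 30.6.
ΔP = [f·L/D + ΣK]·(ρV²/2) = [0.02085·5.24/0.44 + 30.6]·(890·1.072²/2) = [0.2483 + 30.6]·511.4 = 1.578e+04 Pa.
ΔP = 1.578e+04 Pa = 0.158 bar.

ΔP ≈ 0.158 bar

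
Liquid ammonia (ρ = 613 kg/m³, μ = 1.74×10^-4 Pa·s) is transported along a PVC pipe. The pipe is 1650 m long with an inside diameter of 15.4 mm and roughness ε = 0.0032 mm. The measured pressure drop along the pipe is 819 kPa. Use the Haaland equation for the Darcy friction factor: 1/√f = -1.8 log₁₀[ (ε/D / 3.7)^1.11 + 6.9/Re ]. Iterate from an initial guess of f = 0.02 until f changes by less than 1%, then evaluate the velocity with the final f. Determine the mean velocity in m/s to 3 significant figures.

Rearranging Darcy-Weisbach: V = √(2·ΔP·D/(f·L·ρ)). With ε/D = 3.2e-06/0.0154 = 0.000208, iterate starting from f = 0.02:
  f = 0.02 → V = √(2·8.19e+05·0.0154/(0.02·1650·613)) = 1.117 m/s; Re = ρVD/μ = 6.058e+04; f → 0.02054
  f = 0.02054 → V = 1.102 m/s; Re = 5.978e+04; f → 0.0206
Converged (Δf/f < 1%). With the final f = 0.0206: V = √(2·8.19e+05·0.0154/(0.0206·1650·613)) = 1.1 m/s.

V ≈ 1.10 m/s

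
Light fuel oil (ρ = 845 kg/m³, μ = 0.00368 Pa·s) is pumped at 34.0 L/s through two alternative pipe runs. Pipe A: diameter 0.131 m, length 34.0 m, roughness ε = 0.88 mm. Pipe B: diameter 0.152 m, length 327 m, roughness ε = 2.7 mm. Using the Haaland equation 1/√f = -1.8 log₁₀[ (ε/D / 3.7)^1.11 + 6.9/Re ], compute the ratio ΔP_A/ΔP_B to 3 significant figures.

Pipe A: V = Q/A = 0.034/0.01348 = 2.523 m/s; Re = 7.588e+04; ε/D = 0.00672; Haaland → f = 0.03427; ΔP_A = f(L/D)(ρV²/2) = 2.391e+04 Pa.
Pipe B: V = Q/A = 0.034/0.01815 = 1.874 m/s; Re = 6.54e+04; ε/D = 0.0178; Haaland → f = 0.04721; ΔP_B = f(L/D)(ρV²/2) = 1.506e+05 Pa.
ΔP_A/ΔP_B = 2.391e+04/1.506e+05 = 0.159.

ΔP_A/ΔP_B ≈ 0.159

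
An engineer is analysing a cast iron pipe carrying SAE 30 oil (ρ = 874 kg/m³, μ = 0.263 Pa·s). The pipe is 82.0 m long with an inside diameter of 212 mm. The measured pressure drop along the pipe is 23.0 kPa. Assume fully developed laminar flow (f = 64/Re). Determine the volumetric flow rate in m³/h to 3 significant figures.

Q ≈ 190 m³/h

For laminar flow, f = 64/Re with Re = ρVD/μ, so Darcy-Weisbach reduces to ΔP = 32μLV/D². Solving for V: V = ΔP·D²/(32μL) = 2.3e+04·(0.212)²/(32·0.263·82) = 1.498 m/s.
Check: Re = ρVD/μ = 874·1.498·0.212/0.263 = 1055 < 2300, so the laminar assumption holds.
Q = V·A = 1.498·(π/4·0.212²) = 0.05287 m³/s = 190 m³/h.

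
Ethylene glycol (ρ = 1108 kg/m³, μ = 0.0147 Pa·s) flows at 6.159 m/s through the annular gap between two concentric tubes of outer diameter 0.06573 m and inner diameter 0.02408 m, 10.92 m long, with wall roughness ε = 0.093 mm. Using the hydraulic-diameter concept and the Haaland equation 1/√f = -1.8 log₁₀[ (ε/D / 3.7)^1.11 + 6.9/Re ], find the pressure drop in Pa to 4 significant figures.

Hydraulic diameter D_h = 4A/P = D_o - D_i = 0.06573 - 0.02408 = 0.04165 m.
Re = ρVD_h/μ = 1108·6.159·0.04165/0.0147 = 1.934e+04.
ε/D_h = 9.3e-05/0.04165 = 0.00223; Haaland gives 1/√f = -1.8 log₁₀[0.000267+0.000357] = 5.769, so f = 0.03005.
ΔP = f(L/D_h)(ρV²/2) = 0.03005·10.92/0.04165·2.102e+04 = 1.656e+05 Pa.

ΔP ≈ 165600 Pa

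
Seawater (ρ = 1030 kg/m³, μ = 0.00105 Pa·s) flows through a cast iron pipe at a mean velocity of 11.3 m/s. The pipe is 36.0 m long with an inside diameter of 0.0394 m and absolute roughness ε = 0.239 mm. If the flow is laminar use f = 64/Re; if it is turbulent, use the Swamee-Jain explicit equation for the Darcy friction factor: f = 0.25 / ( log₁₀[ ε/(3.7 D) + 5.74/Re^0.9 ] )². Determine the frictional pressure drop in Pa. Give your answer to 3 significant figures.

ΔP ≈ 1.95×10^6 Pa

Reynolds number Re = ρVD/μ = 1030 · 11.3 · 0.0394 / 0.00105 = 4.367e+05.
Re > 4000 → turbulent. Relative roughness ε/D = 0.000239/0.0394 = 0.00607. Swamee-Jain: f = 0.25/(log₁₀[0.00607/3.7 + 5.74/4.367e+05^0.9])² = 0.25/(log₁₀[0.00164 + 4.82e-05])² = 0.25/(-2.773)² = 0.03252.
Darcy-Weisbach: ΔP = f(L/D)(ρV²/2) = 0.03252·(36/0.0394)·(1030·11.3²/2) = 0.03252·913.7·6.576e+04 = 1.954e+06 Pa.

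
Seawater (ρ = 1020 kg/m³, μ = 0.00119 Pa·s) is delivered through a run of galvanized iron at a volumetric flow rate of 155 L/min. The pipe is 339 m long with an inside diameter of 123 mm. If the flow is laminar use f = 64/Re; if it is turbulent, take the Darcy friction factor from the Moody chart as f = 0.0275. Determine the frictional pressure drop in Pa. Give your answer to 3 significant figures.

ΔP ≈ 1830 Pa

Q = 155 L/min = 155/60000 = 0.002583 m³/s.
Cross-sectional area A = πD²/4 = π(0.123)²/4 = 0.01188 m²; mean velocity V = Q/A = 0.002583/0.01188 = 0.2174 m/s.
Reynolds number Re = ρVD/μ = 1020 · 0.2174 · 0.123 / 0.00119 = 2.292e+04.
Re > 4000 → turbulent; use the Moody-chart value f = 0.0275.
Darcy-Weisbach: ΔP = f(L/D)(ρV²/2) = 0.0275·(339/0.123)·(1020·0.2174²/2) = 0.0275·2756·24.11 = 1827 Pa.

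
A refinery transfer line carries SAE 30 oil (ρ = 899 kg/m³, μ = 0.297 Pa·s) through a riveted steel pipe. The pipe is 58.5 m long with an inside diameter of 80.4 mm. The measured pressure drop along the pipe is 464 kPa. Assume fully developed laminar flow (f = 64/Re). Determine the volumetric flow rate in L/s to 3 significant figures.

For laminar flow, f = 64/Re with Re = ρVD/μ, so Darcy-Weisbach reduces to ΔP = 32μLV/D². Solving for V: V = ΔP·D²/(32μL) = 4.64e+05·(0.0804)²/(32·0.297·58.5) = 5.395 m/s.
Check: Re = ρVD/μ = 899·5.395·0.0804/0.297 = 1313 < 2300, so the laminar assumption holds.
Q = V·A = 5.395·(π/4·0.0804²) = 0.02739 m³/s = 27.4 L/s.

Q ≈ 27.4 L/s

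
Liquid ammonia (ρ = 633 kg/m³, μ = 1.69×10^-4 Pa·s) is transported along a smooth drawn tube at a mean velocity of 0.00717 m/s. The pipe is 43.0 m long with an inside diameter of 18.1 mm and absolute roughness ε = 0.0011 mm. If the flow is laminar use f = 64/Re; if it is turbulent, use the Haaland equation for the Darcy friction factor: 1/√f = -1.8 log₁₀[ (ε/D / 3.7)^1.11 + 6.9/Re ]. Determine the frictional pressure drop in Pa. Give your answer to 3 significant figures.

Reynolds number Re = ρVD/μ = 633 · 0.00717 · 0.0181 / 0.000169 = 486.1.
Re < 2300 → laminar flow, so f = 64/Re = 64/486.1 = 0.1317 (the turbulent correlation is not needed).
Darcy-Weisbach: ΔP = f(L/D)(ρV²/2) = 0.1317·(43/0.0181)·(633·0.00717²/2) = 0.1317·2376·0.01627 = 5.089 Pa.

ΔP ≈ 5.09 Pa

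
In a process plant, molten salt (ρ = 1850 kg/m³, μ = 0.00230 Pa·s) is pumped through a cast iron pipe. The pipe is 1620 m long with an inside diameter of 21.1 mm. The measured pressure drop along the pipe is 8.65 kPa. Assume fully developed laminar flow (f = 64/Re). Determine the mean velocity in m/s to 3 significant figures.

V ≈ 0.0323 m/s

For laminar flow, f = 64/Re with Re = ρVD/μ, so Darcy-Weisbach reduces to ΔP = 32μLV/D². Solving for V: V = ΔP·D²/(32μL) = 8650·(0.0211)²/(32·0.0023·1620) = 0.0323 m/s.
Check: Re = ρVD/μ = 1850·0.0323·0.0211/0.0023 = 548.2 < 2300, so the laminar assumption holds.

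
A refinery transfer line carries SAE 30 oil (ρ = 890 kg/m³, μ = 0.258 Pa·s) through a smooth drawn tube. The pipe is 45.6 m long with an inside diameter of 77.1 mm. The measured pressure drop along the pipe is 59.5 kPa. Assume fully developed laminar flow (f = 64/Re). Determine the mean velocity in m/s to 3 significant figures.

For laminar flow, f = 64/Re with Re = ρVD/μ, so Darcy-Weisbach reduces to ΔP = 32μLV/D². Solving for V: V = ΔP·D²/(32μL) = 5.95e+04·(0.0771)²/(32·0.258·45.6) = 0.9395 m/s.
Check: Re = ρVD/μ = 890·0.9395·0.0771/0.258 = 249.9 < 2300, so the laminar assumption holds.

V ≈ 0.939 m/s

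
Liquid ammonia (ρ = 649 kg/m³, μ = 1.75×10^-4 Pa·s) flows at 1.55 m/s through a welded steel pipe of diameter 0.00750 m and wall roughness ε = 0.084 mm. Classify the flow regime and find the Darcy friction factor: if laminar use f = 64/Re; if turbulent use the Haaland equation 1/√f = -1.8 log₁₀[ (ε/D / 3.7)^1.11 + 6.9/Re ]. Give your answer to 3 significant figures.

f ≈ 0.0407

Re = ρVD/μ = 649·1.55·0.0075/0.000175 = 4.311e+04.
Re > 4000 → turbulent. ε/D = 8.4e-05/0.0075 = 0.0112; Haaland: 1/√f = -1.8 log₁₀[0.0016 + 0.00016] = 4.958, so f = 0.04067.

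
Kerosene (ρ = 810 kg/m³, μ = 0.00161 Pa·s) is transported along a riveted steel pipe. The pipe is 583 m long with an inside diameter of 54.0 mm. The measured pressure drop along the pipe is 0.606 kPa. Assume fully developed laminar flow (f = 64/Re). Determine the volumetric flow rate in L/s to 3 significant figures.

For laminar flow, f = 64/Re with Re = ρVD/μ, so Darcy-Weisbach reduces to ΔP = 32μLV/D². Solving for V: V = ΔP·D²/(32μL) = 606·(0.054)²/(32·0.00161·583) = 0.05883 m/s.
Check: Re = ρVD/μ = 810·0.05883·0.054/0.00161 = 1598 < 2300, so the laminar assumption holds.
Q = V·A = 0.05883·(π/4·0.054²) = 0.0001347 m³/s = 0.135 L/s.

Q ≈ 0.135 L/s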